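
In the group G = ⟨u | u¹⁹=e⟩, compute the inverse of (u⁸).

The order of (u⁸) is 19 (smallest k with (u⁸)ᵏ = e), so (u⁸)⁻¹ = (u⁸)¹⁸ = u¹¹.
Check: (u⁸) · (u¹¹) → (u⁸) · u¹¹ = e, giving e as required.

Answer: u¹¹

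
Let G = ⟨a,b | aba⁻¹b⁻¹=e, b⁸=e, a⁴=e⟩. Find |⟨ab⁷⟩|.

|⟨ab⁷⟩| equals the order of ab⁷. Compute successive powers until reaching e:
  (ab⁷)¹ = ab⁷, (ab⁷)² = a²b⁶, (ab⁷)³ = a³b⁵, (ab⁷)⁴ = b⁴, (ab⁷)⁵ = ab³, (ab⁷)⁶ = a²b², (ab⁷)⁷ = a³b, (ab⁷)⁸ = e.
The smallest positive k with (ab⁷)ᵏ = e is 8, so |⟨ab⁷⟩| = 8.

Answer: 8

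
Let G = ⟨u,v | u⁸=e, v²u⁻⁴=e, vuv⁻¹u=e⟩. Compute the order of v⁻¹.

Compute successive powers until reaching e:
  (v⁻¹)¹ = v⁻¹, (v⁻¹)² = u⁴, (v⁻¹)³ = v, (v⁻¹)⁴ = e.
The smallest positive k with (v⁻¹)ᵏ = e is 4.

Answer: 4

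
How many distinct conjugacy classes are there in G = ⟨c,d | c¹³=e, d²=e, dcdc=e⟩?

The conjugacy classes (representative and size) are:
  [e] (size 1), [c¹²] (size 2), [c¹¹] (size 2), [c³] (size 2), [c⁴] (size 2), [c⁸] (size 2), [c⁶] (size 2), [d] (size 13).
Class equation: 1 + 2 + 2 + 2 + 2 + 2 + 2 + 13 = 26 = |G|. So G has 8 conjugacy classes.

Answer: 8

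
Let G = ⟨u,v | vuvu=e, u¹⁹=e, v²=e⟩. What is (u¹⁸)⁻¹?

The order of (u¹⁸) is 19 (smallest k with (u¹⁸)ᵏ = e), so (u¹⁸)⁻¹ = (u¹⁸)¹⁸ = u.
Check: (u¹⁸) · u → (u¹⁸) · u = e, giving e as required.

Answer: u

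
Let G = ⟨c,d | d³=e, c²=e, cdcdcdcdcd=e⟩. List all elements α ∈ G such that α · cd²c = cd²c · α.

⟨cd²c⟩ ⊆ C_G(cd²c) since powers of cd²c commute with cd²c; so |C_G(cd²c)| ≥ |⟨cd²c⟩| = 3.
By orbit–stabilizer, |C_G(cd²c)| = |G| / |conj. class of cd²c| = 60 / 20 = 3.
The 3 elements commuting with cd²c are {e, cdc, cd²c}.

Answer: {e, cdc, cd²c}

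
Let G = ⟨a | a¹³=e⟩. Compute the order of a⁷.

Compute successive powers until reaching e:
  (a⁷)¹ = a⁷, (a⁷)² = a, (a⁷)³ = a⁸, (a⁷)⁴ = a², (a⁷)⁵ = a⁹, (a⁷)⁶ = a³, (a⁷)⁷ = a¹⁰, (a⁷)⁸ = a⁴, (a⁷)⁹ = a¹¹, (a⁷)¹⁰ = a⁵, (a⁷)¹¹ = a¹², (a⁷)¹² = a⁶, (a⁷)¹³ = e.
The smallest positive k with (a⁷)ᵏ = e is 13.

Answer: 13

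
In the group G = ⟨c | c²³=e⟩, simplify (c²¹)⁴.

Compute successive powers of (c²¹), reducing at each step:
  (c²¹)²: (c²¹) · c²¹ = c¹⁹
  (c²¹)³: (c¹⁹) · c²¹ = c¹⁷
  (c²¹)⁴: (c¹⁷) · c²¹ = c¹⁵

Answer: c¹⁵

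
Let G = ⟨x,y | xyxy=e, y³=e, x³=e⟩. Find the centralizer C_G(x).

⟨x⟩ ⊆ C_G(x) since powers of x commute with x; so |C_G(x)| ≥ |⟨x⟩| = 3.
By orbit–stabilizer, |C_G(x)| = |G| / |conj. class of x| = 12 / 4 = 3.
The 3 elements commuting with x are {e, x, x²}.

Answer: {e, x, x²}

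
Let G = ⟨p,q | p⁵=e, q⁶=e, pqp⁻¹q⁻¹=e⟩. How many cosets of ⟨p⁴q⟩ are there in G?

First find ord(p⁴q) by computing successive powers:
  (p⁴q)¹ = p⁴q, (p⁴q)² = p³q², (p⁴q)³ = p²q³, (p⁴q)⁴ = pq⁴, (p⁴q)⁵ = q⁵, (p⁴q)⁶ = p⁴, (p⁴q)⁷ = p³q, (p⁴q)⁸ = p²q², (p⁴q)⁹ = pq³, (p⁴q)¹⁰ = q⁴, (p⁴q)¹¹ = p⁴q⁵, (p⁴q)¹² = p³, (p⁴q)¹³ = p²q, (p⁴q)¹⁴ = pq², (p⁴q)¹⁵ = q³, (p⁴q)¹⁶ = p⁴q⁴, (p⁴q)¹⁷ = p³q⁵, (p⁴q)¹⁸ = p², (p⁴q)¹⁹ = pq, (p⁴q)²⁰ = q², (p⁴q)²¹ = p⁴q³, (p⁴q)²² = p³q⁴, (p⁴q)²³ = p²q⁵, (p⁴q)²⁴ = p, (p⁴q)²⁵ = q, (p⁴q)²⁶ = p⁴q², (p⁴q)²⁷ = p³q³, (p⁴q)²⁸ = p²q⁴, (p⁴q)²⁹ = pq⁵, (p⁴q)³⁰ = e.
So |⟨p⁴q⟩| = ord(p⁴q) = 30. With |G| = 30, by Lagrange [G : ⟨p⁴q⟩] = 30/30 = 1.

Answer: 1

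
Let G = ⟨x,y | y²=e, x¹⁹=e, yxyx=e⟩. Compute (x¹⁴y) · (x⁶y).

Compute (x¹⁴y) · (x⁶y) by multiplying left to right and reducing via the relations at each step:
  (x¹⁴y) · x⁶ = x⁸y
  (x⁸y) · y = x⁸

Answer: x⁸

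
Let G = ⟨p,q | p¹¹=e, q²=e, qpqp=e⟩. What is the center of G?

An element z ∈ Z(G) iff z commutes with every generator.
For example e is central: e·p = p = p·e; e·q = q = q·e.
Whereas p ∉ Z(G) since p·q = pq ≠ p¹⁰q = q·p.
Checking each of the 22 elements this way gives Z(G) = {e}, of order 1.

Answer: {e}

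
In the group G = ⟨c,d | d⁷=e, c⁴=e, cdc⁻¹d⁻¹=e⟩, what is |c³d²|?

Compute successive powers until reaching e:
  (c³d²)¹ = c³d², (c³d²)² = c²d⁴, (c³d²)³ = cd⁶, (c³d²)⁴ = d, (c³d²)⁵ = c³d³, (c³d²)⁶ = c²d⁵, (c³d²)⁷ = c, (c³d²)⁸ = d², (c³d²)⁹ = c³d⁴, (c³d²)¹⁰ = c²d⁶, (c³d²)¹¹ = cd, (c³d²)¹² = d³, (c³d²)¹³ = c³d⁵, (c³d²)¹⁴ = c², (c³d²)¹⁵ = cd², (c³d²)¹⁶ = d⁴, (c³d²)¹⁷ = c³d⁶, (c³d²)¹⁸ = c²d, (c³d²)¹⁹ = cd³, (c³d²)²⁰ = d⁵, (c³d²)²¹ = c³, (c³d²)²² = c²d², (c³d²)²³ = cd⁴, (c³d²)²⁴ = d⁶, (c³d²)²⁵ = c³d, (c³d²)²⁶ = c²d³, (c³d²)²⁷ = cd⁵, (c³d²)²⁸ = e.
The smallest positive k with (c³d²)ᵏ = e is 28.

Answer: 28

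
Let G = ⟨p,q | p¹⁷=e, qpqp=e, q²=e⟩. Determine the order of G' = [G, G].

G' = [G, G] is generated by all commutators. The generator-pair commutators are: [p, q] = p².
The subgroup they normally generate is {e, p, p², p³, p⁴, p⁵, p⁶, p⁷, p⁸, p⁹, p¹⁰, p¹¹, p¹², p¹³, p¹⁴, p¹⁵, p¹⁶}, of order 17.
Check: |G/G'| = 34/17 = 2 is the order of the abelianisation.

Answer: 17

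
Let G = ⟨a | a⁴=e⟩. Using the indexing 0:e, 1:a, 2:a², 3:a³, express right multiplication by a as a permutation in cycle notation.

(0 1 2 3)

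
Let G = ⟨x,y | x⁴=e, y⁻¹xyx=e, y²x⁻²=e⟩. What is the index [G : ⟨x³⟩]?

First find ord(x³) by computing successive powers:
  (x³)¹ = x³, (x³)² = x², (x³)³ = x, (x³)⁴ = e.
So |⟨x³⟩| = ord(x³) = 4. With |G| = 8, by Lagrange [G : ⟨x³⟩] = 8/4 = 2.

Answer: 2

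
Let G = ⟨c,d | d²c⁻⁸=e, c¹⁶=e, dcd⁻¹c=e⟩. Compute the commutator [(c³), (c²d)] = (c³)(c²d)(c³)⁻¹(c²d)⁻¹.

[(c³), (c²d)] = (c³)·(c²d)·(c³)⁻¹·(c²d)⁻¹.
  (c³) · (c²d) = c⁵d
  (c⁵d) · (c¹³) = d⁻¹
  (d⁻¹) · (c²d⁻¹) = c⁶

Answer: c⁶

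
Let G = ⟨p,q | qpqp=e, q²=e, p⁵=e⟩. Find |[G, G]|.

G' = [G, G] is generated by all commutators. The generator-pair commutators are: [p, q] = p².
The subgroup they normally generate is {e, p, p², p³, p⁴}, of order 5.
Check: |G/G'| = 10/5 = 2 is the order of the abelianisation.

Answer: 5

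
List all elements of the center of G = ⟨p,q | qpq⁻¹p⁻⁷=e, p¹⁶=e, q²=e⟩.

An element z ∈ Z(G) iff z commutes with every generator.
For example p⁸ is central: (p⁸)·p = p⁹ = p·(p⁸); (p⁸)·q = p⁸q = q·(p⁸).
Whereas p ∉ Z(G) since p·q = pq ≠ p⁷q = q·p.
Checking each of the 32 elements this way gives Z(G) = {e, p⁸}, of order 2.

Answer: {e, p⁸}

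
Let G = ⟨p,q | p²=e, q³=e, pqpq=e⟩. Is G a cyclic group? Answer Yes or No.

Every cyclic group is abelian. But p·q = pq while q·p = pq², so p·q ≠ q·p and G is not abelian. Hence G is not cyclic.

Answer: No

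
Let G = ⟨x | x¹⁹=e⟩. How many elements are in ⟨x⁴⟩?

|⟨x⁴⟩| equals the order of x⁴. Compute successive powers until reaching e:
  (x⁴)¹ = x⁴, (x⁴)² = x⁸, (x⁴)³ = x¹², (x⁴)⁴ = x¹⁶, (x⁴)⁵ = x, (x⁴)⁶ = x⁵, (x⁴)⁷ = x⁹, (x⁴)⁸ = x¹³, (x⁴)⁹ = x¹⁷, (x⁴)¹⁰ = x², (x⁴)¹¹ = x⁶, (x⁴)¹² = x¹⁰, (x⁴)¹³ = x¹⁴, (x⁴)¹⁴ = x¹⁸, (x⁴)¹⁵ = x³, (x⁴)¹⁶ = x⁷, (x⁴)¹⁷ = x¹¹, (x⁴)¹⁸ = x¹⁵, (x⁴)¹⁹ = e.
The smallest positive k with (x⁴)ᵏ = e is 19, so |⟨x⁴⟩| = 19.

Answer: 19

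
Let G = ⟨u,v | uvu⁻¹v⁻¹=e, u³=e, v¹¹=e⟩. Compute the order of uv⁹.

Compute successive powers until reaching e:
  (uv⁹)¹ = uv⁹, (uv⁹)² = u²v⁷, (uv⁹)³ = v⁵, (uv⁹)⁴ = uv³, (uv⁹)⁵ = u²v, (uv⁹)⁶ = v¹⁰, (uv⁹)⁷ = uv⁸, (uv⁹)⁸ = u²v⁶, (uv⁹)⁹ = v⁴, (uv⁹)¹⁰ = uv², (uv⁹)¹¹ = u², (uv⁹)¹² = v⁹, (uv⁹)¹³ = uv⁷, (uv⁹)¹⁴ = u²v⁵, (uv⁹)¹⁵ = v³, (uv⁹)¹⁶ = uv, (uv⁹)¹⁷ = u²v¹⁰, (uv⁹)¹⁸ = v⁸, (uv⁹)¹⁹ = uv⁶, (uv⁹)²⁰ = u²v⁴, (uv⁹)²¹ = v², (uv⁹)²² = u, (uv⁹)²³ = u²v⁹, (uv⁹)²⁴ = v⁷, (uv⁹)²⁵ = uv⁵, (uv⁹)²⁶ = u²v³, (uv⁹)²⁷ = v, (uv⁹)²⁸ = uv¹⁰, (uv⁹)²⁹ = u²v⁸, (uv⁹)³⁰ = v⁶, (uv⁹)³¹ = uv⁴, (uv⁹)³² = u²v², (uv⁹)³³ = e.
The smallest positive k with (uv⁹)ᵏ = e is 33.

Answer: 33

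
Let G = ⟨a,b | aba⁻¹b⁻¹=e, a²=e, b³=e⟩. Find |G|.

Enumerate words in the generators, reducing via the relations: the distinct elements are
  {a, b, e, ab, b², ab²}.
No further products give new elements, so |G| = 6.

Answer: 6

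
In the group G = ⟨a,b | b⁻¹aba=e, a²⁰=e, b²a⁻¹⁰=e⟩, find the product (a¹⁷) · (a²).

Compute (a¹⁷) · (a²) by multiplying left to right and reducing via the relations at each step:
  (a¹⁷) · a² = a¹⁹

Answer: a¹⁹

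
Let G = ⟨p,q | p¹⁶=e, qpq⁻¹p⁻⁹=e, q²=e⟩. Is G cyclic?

Every cyclic group is abelian. But p·q = pq while q·p = p⁹q, so p·q ≠ q·p and G is not abelian. Hence G is not cyclic.

Answer: No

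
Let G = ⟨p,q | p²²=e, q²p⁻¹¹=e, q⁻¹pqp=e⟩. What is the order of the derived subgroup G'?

G' = [G, G] is generated by all commutators. The generator-pair commutators are: [p, q] = p².
The subgroup they normally generate is {e, p², p⁴, p⁶, p⁸, p¹⁰, p¹², p¹⁴, p¹⁶, p¹⁸, p²⁰}, of order 11.
Check: |G/G'| = 44/11 = 4 is the order of the abelianisation.

Answer: 11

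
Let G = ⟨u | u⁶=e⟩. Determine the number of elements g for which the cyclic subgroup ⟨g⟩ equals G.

G is cyclic of order 6. An element generates G iff its order is 6, and a cyclic group of order 6 has exactly φ(6) = 2 such elements.

Answer: 2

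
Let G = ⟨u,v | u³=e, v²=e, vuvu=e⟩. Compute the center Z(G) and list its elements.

An element z ∈ Z(G) iff z commutes with every generator.
For example e is central: e·u = u = u·e; e·v = v = v·e.
Whereas u ∉ Z(G) since u·v = uv ≠ u²v = v·u.
Checking each of the 6 elements this way gives Z(G) = {e}, of order 1.

Answer: {e}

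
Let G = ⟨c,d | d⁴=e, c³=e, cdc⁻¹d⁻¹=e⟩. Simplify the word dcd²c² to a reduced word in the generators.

Multiply left to right, reducing at each step:
  d · c = cd
  (cd) · d² = cd³
  (cd³) · c² = d³

Answer: d³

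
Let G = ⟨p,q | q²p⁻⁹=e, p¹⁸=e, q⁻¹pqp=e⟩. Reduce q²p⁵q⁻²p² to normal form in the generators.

Multiply left to right, reducing at each step:
  (p⁹) · p⁵ = p¹⁴
  (p¹⁴) · q⁻² = p⁵
  (p⁵) · p² = p⁷

Answer: p⁷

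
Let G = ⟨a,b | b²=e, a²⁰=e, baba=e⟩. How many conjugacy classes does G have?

The conjugacy classes (representative and size) are:
  [e] (size 1), [a] (size 2), [a¹⁸] (size 2), [a³] (size 2), [a⁴] (size 2), [a¹⁵] (size 2), [a¹⁴] (size 2), [a⁷] (size 2), [a¹²] (size 2), [a¹¹] (size 2), [a¹⁰] (size 1), [a¹⁸b] (size 10), [a⁵b] (size 10).
Class equation: 1 + 2 + 2 + 2 + 2 + 2 + 2 + 2 + 2 + 2 + 1 + 10 + 10 = 40 = |G|. So G has 13 conjugacy classes.

Answer: 13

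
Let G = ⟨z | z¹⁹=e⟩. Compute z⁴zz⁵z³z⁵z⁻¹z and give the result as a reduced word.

Multiply left to right, reducing at each step:
  (z⁴) · z = z⁵
  (z⁵) · z⁵ = z¹⁰
  (z¹⁰) · z³ = z¹³
  (z¹³) · z⁵ = z¹⁸
  (z¹⁸) · z⁻¹ = z¹⁷
  (z¹⁷) · z = z¹⁸

Answer: z¹⁸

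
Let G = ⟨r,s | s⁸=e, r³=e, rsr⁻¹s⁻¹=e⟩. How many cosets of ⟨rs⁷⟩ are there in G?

First find ord(rs⁷) by computing successive powers:
  (rs⁷)¹ = rs⁷, (rs⁷)² = r²s⁶, (rs⁷)³ = s⁵, (rs⁷)⁴ = rs⁴, (rs⁷)⁵ = r²s³, (rs⁷)⁶ = s², (rs⁷)⁷ = rs, (rs⁷)⁸ = r², (rs⁷)⁹ = s⁷, (rs⁷)¹⁰ = rs⁶, (rs⁷)¹¹ = r²s⁵, (rs⁷)¹² = s⁴, (rs⁷)¹³ = rs³, (rs⁷)¹⁴ = r²s², (rs⁷)¹⁵ = s, (rs⁷)¹⁶ = r, (rs⁷)¹⁷ = r²s⁷, (rs⁷)¹⁸ = s⁶, (rs⁷)¹⁹ = rs⁵, (rs⁷)²⁰ = r²s⁴, (rs⁷)²¹ = s³, (rs⁷)²² = rs², (rs⁷)²³ = r²s, (rs⁷)²⁴ = e.
So |⟨rs⁷⟩| = ord(rs⁷) = 24. With |G| = 24, by Lagrange [G : ⟨rs⁷⟩] = 24/24 = 1.

Answer: 1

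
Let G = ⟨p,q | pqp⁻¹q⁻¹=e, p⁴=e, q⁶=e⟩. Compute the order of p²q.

Compute successive powers until reaching e:
  (p²q)¹ = p²q, (p²q)² = q², (p²q)³ = p²q³, (p²q)⁴ = q⁴, (p²q)⁵ = p²q⁵, (p²q)⁶ = e.
The smallest positive k with (p²q)ᵏ = e is 6.

Answer: 6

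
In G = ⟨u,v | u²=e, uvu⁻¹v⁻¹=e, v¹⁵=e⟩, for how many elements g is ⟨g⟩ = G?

G is cyclic of order 30. An element generates G iff its order is 30, and a cyclic group of order 30 has exactly φ(30) = 8 such elements.

Answer: 8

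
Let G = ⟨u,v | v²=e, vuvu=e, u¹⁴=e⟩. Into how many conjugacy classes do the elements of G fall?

The conjugacy classes (representative and size) are:
  [e] (size 1), [u¹³] (size 2), [u²] (size 2), [u³] (size 2), [u¹⁰] (size 2), [u⁵] (size 2), [u⁸] (size 2), [u⁷] (size 1), [u⁶v] (size 7), [u⁹v] (size 7).
Class equation: 1 + 2 + 2 + 2 + 2 + 2 + 2 + 1 + 7 + 7 = 28 = |G|. So G has 10 conjugacy classes.

Answer: 10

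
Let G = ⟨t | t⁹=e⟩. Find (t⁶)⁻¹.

The order of (t⁶) is 3 (smallest k with (t⁶)ᵏ = e), so (t⁶)⁻¹ = (t⁶)² = t³.
Check: (t⁶) · (t³) → (t⁶) · t³ = e, giving e as required.

Answer: t³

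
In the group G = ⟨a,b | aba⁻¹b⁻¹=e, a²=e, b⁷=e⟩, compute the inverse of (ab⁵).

The order of (ab⁵) is 14 (smallest k with (ab⁵)ᵏ = e), so (ab⁵)⁻¹ = (ab⁵)¹³ = ab².
Check: (ab⁵) · (ab²) → (ab⁵) · a = b⁵;   (b⁵) · b² = e, giving e as required.

Answer: ab²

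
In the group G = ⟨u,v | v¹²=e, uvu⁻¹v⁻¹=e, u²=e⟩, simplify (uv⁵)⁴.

Compute successive powers of (uv⁵), reducing at each step:
  (uv⁵)²: (uv⁵) · u = v⁵;   (v⁵) · v⁵ = v¹⁰
  (uv⁵)³: (v¹⁰) · u = uv¹⁰;   (uv¹⁰) · v⁵ = uv³
  (uv⁵)⁴: (uv³) · u = v³;   (v³) · v⁵ = v⁸

Answer: v⁸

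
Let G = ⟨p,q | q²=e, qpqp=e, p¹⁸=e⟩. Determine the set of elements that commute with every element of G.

An element z ∈ Z(G) iff z commutes with every generator.
For example p⁹ is central: (p⁹)·p = p¹⁰ = p·(p⁹); (p⁹)·q = p⁹q = q·(p⁹).
Whereas p ∉ Z(G) since p·q = pq ≠ p¹⁷q = q·p.
Checking each of the 36 elements this way gives Z(G) = {e, p⁹}, of order 2.

Answer: {e, p⁹}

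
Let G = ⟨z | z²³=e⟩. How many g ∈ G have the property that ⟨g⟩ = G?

G is cyclic of order 23. An element generates G iff its order is 23, and a cyclic group of order 23 has exactly φ(23) = 22 such elements.

Answer: 22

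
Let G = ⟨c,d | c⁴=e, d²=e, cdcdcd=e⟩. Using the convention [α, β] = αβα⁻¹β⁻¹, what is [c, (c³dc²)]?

[c, (c³dc²)] = c·(c³dc²)·c⁻¹·(c³dc²)⁻¹.
  c · (c³dc²) = dc²
  (dc²) · (c³) = dc
  (dc) · (c²dc) = cdc²

Answer: cdc²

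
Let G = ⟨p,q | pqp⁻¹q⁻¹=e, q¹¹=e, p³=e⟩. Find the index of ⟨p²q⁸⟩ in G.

First find ord(p²q⁸) by computing successive powers:
  (p²q⁸)¹ = p²q⁸, (p²q⁸)² = pq⁵, (p²q⁸)³ = q², (p²q⁸)⁴ = p²q¹⁰, (p²q⁸)⁵ = pq⁷, (p²q⁸)⁶ = q⁴, (p²q⁸)⁷ = p²q, (p²q⁸)⁸ = pq⁹, (p²q⁸)⁹ = q⁶, (p²q⁸)¹⁰ = p²q³, (p²q⁸)¹¹ = p, (p²q⁸)¹² = q⁸, (p²q⁸)¹³ = p²q⁵, (p²q⁸)¹⁴ = pq², (p²q⁸)¹⁵ = q¹⁰, (p²q⁸)¹⁶ = p²q⁷, (p²q⁸)¹⁷ = pq⁴, (p²q⁸)¹⁸ = q, (p²q⁸)¹⁹ = p²q⁹, (p²q⁸)²⁰ = pq⁶, (p²q⁸)²¹ = q³, (p²q⁸)²² = p², (p²q⁸)²³ = pq⁸, (p²q⁸)²⁴ = q⁵, (p²q⁸)²⁵ = p²q², (p²q⁸)²⁶ = pq¹⁰, (p²q⁸)²⁷ = q⁷, (p²q⁸)²⁸ = p²q⁴, (p²q⁸)²⁹ = pq, (p²q⁸)³⁰ = q⁹, (p²q⁸)³¹ = p²q⁶, (p²q⁸)³² = pq³, (p²q⁸)³³ = e.
So |⟨p²q⁸⟩| = ord(p²q⁸) = 33. With |G| = 33, by Lagrange [G : ⟨p²q⁸⟩] = 33/33 = 1.

Answer: 1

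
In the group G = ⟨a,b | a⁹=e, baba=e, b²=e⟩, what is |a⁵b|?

Compute successive powers until reaching e:
  (a⁵b)¹ = a⁵b, (a⁵b)² = e.
The smallest positive k with (a⁵b)ᵏ = e is 2.

Answer: 2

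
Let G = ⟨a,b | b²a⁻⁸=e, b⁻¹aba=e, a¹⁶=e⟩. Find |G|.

Enumerate words in the generators, reducing via the relations: the distinct elements are
  {a, b, e, ab, a², a³, a⁴, a⁵, a⁶, a⁷, a⁸, a⁹, a²b, a³b, a¹², a¹³, a¹¹, a¹⁰, a¹⁴, a¹⁵, a⁴b, a⁵b, a⁶b, a⁷b, b⁻¹, ab⁻¹, a²b⁻¹, a³b⁻¹, a⁴b⁻¹, a⁵b⁻¹, a⁶b⁻¹, a⁷b⁻¹}.
No further products give new elements, so |G| = 32.

Answer: 32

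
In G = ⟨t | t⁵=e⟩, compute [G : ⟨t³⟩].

First find ord(t³) by computing successive powers:
  (t³)¹ = t³, (t³)² = t, (t³)³ = t⁴, (t³)⁴ = t², (t³)⁵ = e.
So |⟨t³⟩| = ord(t³) = 5. With |G| = 5, by Lagrange [G : ⟨t³⟩] = 5/5 = 1.

Answer: 1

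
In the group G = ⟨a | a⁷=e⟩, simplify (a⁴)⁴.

Compute successive powers of (a⁴), reducing at each step:
  (a⁴)²: (a⁴) · a⁴ = a
  (a⁴)³: a · a⁴ = a⁵
  (a⁴)⁴: (a⁵) · a⁴ = a²

Answer: a²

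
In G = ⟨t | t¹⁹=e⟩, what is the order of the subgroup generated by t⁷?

|⟨t⁷⟩| equals the order of t⁷. Compute successive powers until reaching e:
  (t⁷)¹ = t⁷, (t⁷)² = t¹⁴, (t⁷)³ = t², (t⁷)⁴ = t⁹, (t⁷)⁵ = t¹⁶, (t⁷)⁶ = t⁴, (t⁷)⁷ = t¹¹, (t⁷)⁸ = t¹⁸, (t⁷)⁹ = t⁶, (t⁷)¹⁰ = t¹³, (t⁷)¹¹ = t, (t⁷)¹² = t⁸, (t⁷)¹³ = t¹⁵, (t⁷)¹⁴ = t³, (t⁷)¹⁵ = t¹⁰, (t⁷)¹⁶ = t¹⁷, (t⁷)¹⁷ = t⁵, (t⁷)¹⁸ = t¹², (t⁷)¹⁹ = e.
The smallest positive k with (t⁷)ᵏ = e is 19, so |⟨t⁷⟩| = 19.

Answer: 19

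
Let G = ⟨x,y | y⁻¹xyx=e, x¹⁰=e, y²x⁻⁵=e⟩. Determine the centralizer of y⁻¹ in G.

⟨y⁻¹⟩ ⊆ C_G(y⁻¹) since powers of y⁻¹ commute with y⁻¹; so |C_G(y⁻¹)| ≥ |⟨y⁻¹⟩| = 4.
By orbit–stabilizer, |C_G(y⁻¹)| = |G| / |conj. class of y⁻¹| = 20 / 5 = 4.
The 4 elements commuting with y⁻¹ are {e, x⁵, y, y⁻¹}.

Answer: {e, x⁵, y, y⁻¹}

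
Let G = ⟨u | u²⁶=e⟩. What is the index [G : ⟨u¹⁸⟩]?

First find ord(u¹⁸) by computing successive powers:
  (u¹⁸)¹ = u¹⁸, (u¹⁸)² = u¹⁰, (u¹⁸)³ = u², (u¹⁸)⁴ = u²⁰, (u¹⁸)⁵ = u¹², (u¹⁸)⁶ = u⁴, (u¹⁸)⁷ = u²², (u¹⁸)⁸ = u¹⁴, (u¹⁸)⁹ = u⁶, (u¹⁸)¹⁰ = u²⁴, (u¹⁸)¹¹ = u¹⁶, (u¹⁸)¹² = u⁸, (u¹⁸)¹³ = e.
So |⟨u¹⁸⟩| = ord(u¹⁸) = 13. With |G| = 26, by Lagrange [G : ⟨u¹⁸⟩] = 26/13 = 2.

Answer: 2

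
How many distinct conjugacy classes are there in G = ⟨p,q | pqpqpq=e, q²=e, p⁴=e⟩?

The conjugacy classes (representative and size) are:
  [e] (size 1), [p³] (size 6), [p²qp²q] (size 3), [pqp³] (size 6), [qp³] (size 8).
Class equation: 1 + 6 + 3 + 6 + 8 = 24 = |G|. So G has 5 conjugacy classes.

Answer: 5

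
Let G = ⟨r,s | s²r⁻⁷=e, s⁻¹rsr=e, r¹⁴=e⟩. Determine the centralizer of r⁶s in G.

⟨r⁶s⟩ ⊆ C_G(r⁶s) since powers of r⁶s commute with r⁶s; so |C_G(r⁶s)| ≥ |⟨r⁶s⟩| = 4.
By orbit–stabilizer, |C_G(r⁶s)| = |G| / |conj. class of r⁶s| = 28 / 7 = 4.
The 4 elements commuting with r⁶s are {e, r⁷, r⁶s, r⁶s⁻¹}.

Answer: {e, r⁷, r⁶s, r⁶s⁻¹}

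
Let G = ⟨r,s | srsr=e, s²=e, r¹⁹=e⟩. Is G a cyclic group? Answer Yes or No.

Every cyclic group is abelian. But r·s = rs while s·r = r¹⁸s, so r·s ≠ s·r and G is not abelian. Hence G is not cyclic.

Answer: No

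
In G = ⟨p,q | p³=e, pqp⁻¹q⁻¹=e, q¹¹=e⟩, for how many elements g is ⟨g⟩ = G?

G is cyclic of order 33. An element generates G iff its order is 33, and a cyclic group of order 33 has exactly φ(33) = 20 such elements.

Answer: 20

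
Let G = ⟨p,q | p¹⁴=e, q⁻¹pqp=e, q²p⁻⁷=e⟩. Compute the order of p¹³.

Compute successive powers until reaching e:
  (p¹³)¹ = p¹³, (p¹³)² = p¹², (p¹³)³ = p¹¹, (p¹³)⁴ = p¹⁰, (p¹³)⁵ = p⁹, (p¹³)⁶ = p⁸, (p¹³)⁷ = p⁷, (p¹³)⁸ = p⁶, (p¹³)⁹ = p⁵, (p¹³)¹⁰ = p⁴, (p¹³)¹¹ = p³, (p¹³)¹² = p², (p¹³)¹³ = p, (p¹³)¹⁴ = e.
The smallest positive k with (p¹³)ᵏ = e is 14.

Answer: 14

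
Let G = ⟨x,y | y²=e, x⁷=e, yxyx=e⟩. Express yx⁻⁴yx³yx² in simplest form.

Multiply left to right, reducing at each step:
  y · x⁻⁴ = x⁴y
  (x⁴y) · y = x⁴
  (x⁴) · x³ = e
  e · y = y
  y · x² = x⁵y

Answer: x⁵y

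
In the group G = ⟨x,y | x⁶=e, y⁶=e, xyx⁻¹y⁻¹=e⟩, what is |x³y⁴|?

Compute successive powers until reaching e:
  (x³y⁴)¹ = x³y⁴, (x³y⁴)² = y², (x³y⁴)³ = x³, (x³y⁴)⁴ = y⁴, (x³y⁴)⁵ = x³y², (x³y⁴)⁶ = e.
The smallest positive k with (x³y⁴)ᵏ = e is 6.

Answer: 6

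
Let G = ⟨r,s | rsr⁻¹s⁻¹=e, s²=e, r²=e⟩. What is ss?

Compute s · s by multiplying left to right and reducing via the relations at each step:
  s · s = e

Answer: e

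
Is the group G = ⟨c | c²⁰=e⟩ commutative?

G has a single generator, so G is cyclic and hence abelian.

Answer: Yes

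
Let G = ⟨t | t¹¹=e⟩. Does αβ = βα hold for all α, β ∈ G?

G has a single generator, so G is cyclic and hence abelian.

Answer: Yes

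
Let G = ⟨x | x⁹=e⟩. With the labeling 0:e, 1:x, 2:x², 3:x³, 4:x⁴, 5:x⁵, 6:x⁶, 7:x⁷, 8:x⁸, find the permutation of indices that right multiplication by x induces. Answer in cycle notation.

(0 1 2 3 4 5 6 7 8)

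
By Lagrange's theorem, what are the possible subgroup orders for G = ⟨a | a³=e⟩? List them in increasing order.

|G| = 3 = 3. By Lagrange's theorem the order of any subgroup divides 3; the divisors of 3 are 1, 3.

Answer: 1, 3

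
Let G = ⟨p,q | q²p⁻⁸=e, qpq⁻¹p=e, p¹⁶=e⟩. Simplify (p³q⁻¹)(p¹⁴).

Compute (p³q⁻¹) · (p¹⁴) by multiplying left to right and reducing via the relations at each step:
  (p³q⁻¹) · p¹⁴ = p⁵q⁻¹

Answer: p⁵q⁻¹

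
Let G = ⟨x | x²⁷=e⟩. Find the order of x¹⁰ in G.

Compute successive powers until reaching e:
  (x¹⁰)¹ = x¹⁰, (x¹⁰)² = x²⁰, (x¹⁰)³ = x³, (x¹⁰)⁴ = x¹³, (x¹⁰)⁵ = x²³, (x¹⁰)⁶ = x⁶, (x¹⁰)⁷ = x¹⁶, (x¹⁰)⁸ = x²⁶, (x¹⁰)⁹ = x⁹, (x¹⁰)¹⁰ = x¹⁹, (x¹⁰)¹¹ = x², (x¹⁰)¹² = x¹², (x¹⁰)¹³ = x²², (x¹⁰)¹⁴ = x⁵, (x¹⁰)¹⁵ = x¹⁵, (x¹⁰)¹⁶ = x²⁵, (x¹⁰)¹⁷ = x⁸, (x¹⁰)¹⁸ = x¹⁸, (x¹⁰)¹⁹ = x, (x¹⁰)²⁰ = x¹¹, (x¹⁰)²¹ = x²¹, (x¹⁰)²² = x⁴, (x¹⁰)²³ = x¹⁴, (x¹⁰)²⁴ = x²⁴, (x¹⁰)²⁵ = x⁷, (x¹⁰)²⁶ = x¹⁷, (x¹⁰)²⁷ = e.
The smallest positive k with (x¹⁰)ᵏ = e is 27.

Answer: 27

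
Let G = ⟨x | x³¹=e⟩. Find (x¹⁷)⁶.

Compute successive powers of (x¹⁷), reducing at each step:
  (x¹⁷)²: (x¹⁷) · x¹⁷ = x³
  (x¹⁷)³: (x³) · x¹⁷ = x²⁰
  (x¹⁷)⁴: (x²⁰) · x¹⁷ = x⁶
  (x¹⁷)⁵: (x⁶) · x¹⁷ = x²³
  (x¹⁷)⁶: (x²³) · x¹⁷ = x⁹

Answer: x⁹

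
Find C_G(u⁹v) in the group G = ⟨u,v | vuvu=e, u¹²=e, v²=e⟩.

⟨u⁹v⟩ ⊆ C_G(u⁹v) since powers of u⁹v commute with u⁹v; so |C_G(u⁹v)| ≥ |⟨u⁹v⟩| = 2.
By orbit–stabilizer, |C_G(u⁹v)| = |G| / |conj. class of u⁹v| = 24 / 6 = 4.
The 4 elements commuting with u⁹v are {e, u⁶, u³v, u⁹v}.

Answer: {e, u⁶, u³v, u⁹v}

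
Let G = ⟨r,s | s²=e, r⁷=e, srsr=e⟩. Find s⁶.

Compute successive powers of s, reducing at each step:
  s²: s · s = e
  s³: e · s = s
  s⁴: s · s = e
  s⁵: e · s = s
  s⁶: s · s = e

Answer: e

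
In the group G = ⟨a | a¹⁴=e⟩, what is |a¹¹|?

Compute successive powers until reaching e:
  (a¹¹)¹ = a¹¹, (a¹¹)² = a⁸, (a¹¹)³ = a⁵, (a¹¹)⁴ = a², (a¹¹)⁵ = a¹³, (a¹¹)⁶ = a¹⁰, (a¹¹)⁷ = a⁷, (a¹¹)⁸ = a⁴, (a¹¹)⁹ = a, (a¹¹)¹⁰ = a¹², (a¹¹)¹¹ = a⁹, (a¹¹)¹² = a⁶, (a¹¹)¹³ = a³, (a¹¹)¹⁴ = e.
The smallest positive k with (a¹¹)ᵏ = e is 14.

Answer: 14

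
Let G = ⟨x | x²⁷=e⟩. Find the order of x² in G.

Compute successive powers until reaching e:
  (x²)¹ = x², (x²)² = x⁴, (x²)³ = x⁶, (x²)⁴ = x⁸, (x²)⁵ = x¹⁰, (x²)⁶ = x¹², (x²)⁷ = x¹⁴, (x²)⁸ = x¹⁶, (x²)⁹ = x¹⁸, (x²)¹⁰ = x²⁰, (x²)¹¹ = x²², (x²)¹² = x²⁴, (x²)¹³ = x²⁶, (x²)¹⁴ = x, (x²)¹⁵ = x³, (x²)¹⁶ = x⁵, (x²)¹⁷ = x⁷, (x²)¹⁸ = x⁹, (x²)¹⁹ = x¹¹, (x²)²⁰ = x¹³, (x²)²¹ = x¹⁵, (x²)²² = x¹⁷, (x²)²³ = x¹⁹, (x²)²⁴ = x²¹, (x²)²⁵ = x²³, (x²)²⁶ = x²⁵, (x²)²⁷ = e.
The smallest positive k with (x²)ᵏ = e is 27.

Answer: 27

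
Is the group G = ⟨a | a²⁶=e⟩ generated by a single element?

|G| = 26. The element a has order 26 (its powers give 26 distinct elements), so ⟨a⟩ = G and G is cyclic.

Answer: Yes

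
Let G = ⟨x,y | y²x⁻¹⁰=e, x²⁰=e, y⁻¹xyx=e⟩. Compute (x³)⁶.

Compute successive powers of (x³), reducing at each step:
  (x³)²: (x³) · x³ = x⁶
  (x³)³: (x⁶) · x³ = x⁹
  (x³)⁴: (x⁹) · x³ = x¹²
  (x³)⁵: (x¹²) · x³ = x¹⁵
  (x³)⁶: (x¹⁵) · x³ = x¹⁸

Answer: x¹⁸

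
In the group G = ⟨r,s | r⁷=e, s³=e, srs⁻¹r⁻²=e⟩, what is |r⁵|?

Compute successive powers until reaching e:
  (r⁵)¹ = r⁵, (r⁵)² = r³, (r⁵)³ = r, (r⁵)⁴ = r⁶, (r⁵)⁵ = r⁴, (r⁵)⁶ = r², (r⁵)⁷ = e.
The smallest positive k with (r⁵)ᵏ = e is 7.

Answer: 7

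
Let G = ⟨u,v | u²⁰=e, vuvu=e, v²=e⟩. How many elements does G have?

Enumerate words in the generators, reducing via the relations: the distinct elements are
  {e, u, v, uv, u², u³, u⁴, u⁵, u⁶, u⁷, u⁸, u⁹, u²v, u³v, u¹², u¹³, u¹¹, u¹⁰, u¹⁴, u¹⁵, u¹⁶, u¹⁷, u¹⁸, u¹⁹, u⁴v, u⁵v, u⁶v, u⁷v, u⁸v, u⁹v, u¹²v, u¹³v, u¹¹v, u¹⁰v, u¹⁴v, u¹⁵v, u¹⁶v, u¹⁷v, u¹⁸v, u¹⁹v}.
No further products give new elements, so |G| = 40.

Answer: 40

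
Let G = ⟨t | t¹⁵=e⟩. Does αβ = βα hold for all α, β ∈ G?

G has a single generator, so G is cyclic and hence abelian.

Answer: Yes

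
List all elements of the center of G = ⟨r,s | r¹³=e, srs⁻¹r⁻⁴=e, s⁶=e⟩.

An element z ∈ Z(G) iff z commutes with every generator.
For example e is central: e·r = r = r·e; e·s = s = s·e.
Whereas r ∉ Z(G) since r·s = rs ≠ r⁴s = s·r.
Checking each of the 78 elements this way gives Z(G) = {e}, of order 1.

Answer: {e}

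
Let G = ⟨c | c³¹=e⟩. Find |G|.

G is generated by a single element, so G is cyclic. The relator gives c³¹ = e and no smaller power is forced to be e, so the 31 powers {c, e, c², c³, c⁴, c⁵, c⁶, c⁷, c⁸, c⁹, c²², c²³, c²¹, c²⁰, c²⁴, c²⁵, c²⁶, c²⁷, c²⁸, c²⁹, c³⁰, c¹², c¹³, c¹¹, c¹⁰, c¹⁴, c¹⁵, c¹⁶, c¹⁷, c¹⁸, c¹⁹} are distinct. Hence |G| = 31.

Answer: 31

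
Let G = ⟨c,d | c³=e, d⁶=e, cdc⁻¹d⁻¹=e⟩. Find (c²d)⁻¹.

The order of (c²d) is 6 (smallest k with (c²d)ᵏ = e), so (c²d)⁻¹ = (c²d)⁵ = cd⁵.
Check: (c²d) · (cd⁵) → (c²d) · c = d;   d · d⁵ = e, giving e as required.

Answer: cd⁵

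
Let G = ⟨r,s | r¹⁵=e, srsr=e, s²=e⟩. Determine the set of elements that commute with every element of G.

An element z ∈ Z(G) iff z commutes with every generator.
For example e is central: e·r = r = r·e; e·s = s = s·e.
Whereas r ∉ Z(G) since r·s = rs ≠ r¹⁴s = s·r.
Checking each of the 30 elements this way gives Z(G) = {e}, of order 1.

Answer: {e}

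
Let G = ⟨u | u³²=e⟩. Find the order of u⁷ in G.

Compute successive powers until reaching e:
  (u⁷)¹ = u⁷, (u⁷)² = u¹⁴, (u⁷)³ = u²¹, (u⁷)⁴ = u²⁸, (u⁷)⁵ = u³, (u⁷)⁶ = u¹⁰, (u⁷)⁷ = u¹⁷, (u⁷)⁸ = u²⁴, (u⁷)⁹ = u³¹, (u⁷)¹⁰ = u⁶, (u⁷)¹¹ = u¹³, (u⁷)¹² = u²⁰, (u⁷)¹³ = u²⁷, (u⁷)¹⁴ = u², (u⁷)¹⁵ = u⁹, (u⁷)¹⁶ = u¹⁶, (u⁷)¹⁷ = u²³, (u⁷)¹⁸ = u³⁰, (u⁷)¹⁹ = u⁵, (u⁷)²⁰ = u¹², (u⁷)²¹ = u¹⁹, (u⁷)²² = u²⁶, (u⁷)²³ = u, (u⁷)²⁴ = u⁸, (u⁷)²⁵ = u¹⁵, (u⁷)²⁶ = u²², (u⁷)²⁷ = u²⁹, (u⁷)²⁸ = u⁴, (u⁷)²⁹ = u¹¹, (u⁷)³⁰ = u¹⁸, (u⁷)³¹ = u²⁵, (u⁷)³² = e.
The smallest positive k with (u⁷)ᵏ = e is 32.

Answer: 32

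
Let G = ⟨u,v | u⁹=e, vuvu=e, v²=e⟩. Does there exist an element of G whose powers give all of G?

Every cyclic group is abelian. But u·v = uv while v·u = u⁸v, so u·v ≠ v·u and G is not abelian. Hence G is not cyclic.

Answer: No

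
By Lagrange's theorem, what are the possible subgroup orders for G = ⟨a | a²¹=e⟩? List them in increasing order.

|G| = 21 = 3 · 7. By Lagrange's theorem the order of any subgroup divides 21; the divisors of 21 are 1, 3, 7, 21.

Answer: 1, 3, 7, 21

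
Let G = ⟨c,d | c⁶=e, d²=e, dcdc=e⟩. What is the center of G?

An element z ∈ Z(G) iff z commutes with every generator.
For example c³ is central: (c³)·c = c⁴ = c·(c³); (c³)·d = c³d = d·(c³).
Whereas c ∉ Z(G) since c·d = cd ≠ c⁵d = d·c.
Checking each of the 12 elements this way gives Z(G) = {e, c³}, of order 2.

Answer: {e, c³}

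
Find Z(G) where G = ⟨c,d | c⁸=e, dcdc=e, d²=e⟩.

An element z ∈ Z(G) iff z commutes with every generator.
For example c⁴ is central: (c⁴)·c = c⁵ = c·(c⁴); (c⁴)·d = c⁴d = d·(c⁴).
Whereas c ∉ Z(G) since c·d = cd ≠ c⁷d = d·c.
Checking each of the 16 elements this way gives Z(G) = {e, c⁴}, of order 2.

Answer: {e, c⁴}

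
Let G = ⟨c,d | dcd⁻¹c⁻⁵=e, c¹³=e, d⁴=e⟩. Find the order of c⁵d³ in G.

Compute successive powers until reaching e:
  (c⁵d³)¹ = c⁵d³, (c⁵d³)² = c⁶d², (c⁵d³)³ = cd, (c⁵d³)⁴ = e.
The smallest positive k with (c⁵d³)ᵏ = e is 4.

Answer: 4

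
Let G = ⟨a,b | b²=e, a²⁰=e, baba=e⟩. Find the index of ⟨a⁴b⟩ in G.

First find ord(a⁴b) by computing successive powers:
  (a⁴b)¹ = a⁴b, (a⁴b)² = e.
So |⟨a⁴b⟩| = ord(a⁴b) = 2. With |G| = 40, by Lagrange [G : ⟨a⁴b⟩] = 40/2 = 20.

Answer: 20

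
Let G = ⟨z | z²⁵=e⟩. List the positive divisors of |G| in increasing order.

|G| = 25 = 5². By Lagrange's theorem the order of any subgroup divides 25; the divisors of 25 are 1, 5, 25.

Answer: 1, 5, 25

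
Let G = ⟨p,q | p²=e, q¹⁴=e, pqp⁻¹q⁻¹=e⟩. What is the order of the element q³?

Compute successive powers until reaching e:
  (q³)¹ = q³, (q³)² = q⁶, (q³)³ = q⁹, (q³)⁴ = q¹², (q³)⁵ = q, (q³)⁶ = q⁴, (q³)⁷ = q⁷, (q³)⁸ = q¹⁰, (q³)⁹ = q¹³, (q³)¹⁰ = q², (q³)¹¹ = q⁵, (q³)¹² = q⁸, (q³)¹³ = q¹¹, (q³)¹⁴ = e.
The smallest positive k with (q³)ᵏ = e is 14.

Answer: 14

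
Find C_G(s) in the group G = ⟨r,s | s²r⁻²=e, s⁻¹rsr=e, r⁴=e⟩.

⟨s⟩ ⊆ C_G(s) since powers of s commute with s; so |C_G(s)| ≥ |⟨s⟩| = 4.
By orbit–stabilizer, |C_G(s)| = |G| / |conj. class of s| = 8 / 2 = 4.
The 4 elements commuting with s are {e, r², s, s⁻¹}.

Answer: {e, r², s, s⁻¹}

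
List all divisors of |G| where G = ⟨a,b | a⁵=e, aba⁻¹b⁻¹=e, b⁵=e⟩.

|G| = 25 = 5². By Lagrange's theorem the order of any subgroup divides 25; the divisors of 25 are 1, 5, 25.

Answer: 1, 5, 25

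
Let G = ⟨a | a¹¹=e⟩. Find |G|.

G is generated by a single element, so G is cyclic. The relator gives a¹¹ = e and no smaller power is forced to be e, so the 11 powers {a, e, a², a³, a⁴, a⁵, a⁶, a⁷, a⁸, a⁹, a¹⁰} are distinct. Hence |G| = 11.

Answer: 11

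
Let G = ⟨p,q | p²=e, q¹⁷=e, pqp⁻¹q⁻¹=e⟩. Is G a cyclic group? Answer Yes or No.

|G| = 34. The element pq has order 34 (its powers give 34 distinct elements), so ⟨pq⟩ = G and G is cyclic.

Answer: Yes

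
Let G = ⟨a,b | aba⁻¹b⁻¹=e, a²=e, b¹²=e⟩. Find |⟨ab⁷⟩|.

|⟨ab⁷⟩| equals the order of ab⁷. Compute successive powers until reaching e:
  (ab⁷)¹ = ab⁷, (ab⁷)² = b², (ab⁷)³ = ab⁹, (ab⁷)⁴ = b⁴, (ab⁷)⁵ = ab¹¹, (ab⁷)⁶ = b⁶, (ab⁷)⁷ = ab, (ab⁷)⁸ = b⁸, (ab⁷)⁹ = ab³, (ab⁷)¹⁰ = b¹⁰, (ab⁷)¹¹ = ab⁵, (ab⁷)¹² = e.
The smallest positive k with (ab⁷)ᵏ = e is 12, so |⟨ab⁷⟩| = 12.

Answer: 12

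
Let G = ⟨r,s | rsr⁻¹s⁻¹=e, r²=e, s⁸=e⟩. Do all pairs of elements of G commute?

Each pair of generators commutes: r·s = rs = s·r. Since the generators pairwise commute, every element of G commutes with every other, so G is abelian.

Answer: Yes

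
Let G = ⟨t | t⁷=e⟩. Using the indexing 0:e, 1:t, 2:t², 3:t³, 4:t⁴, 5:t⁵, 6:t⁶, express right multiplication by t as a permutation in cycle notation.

(0 1 2 3 4 5 6)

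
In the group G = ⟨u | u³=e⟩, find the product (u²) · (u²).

Compute (u²) · (u²) by multiplying left to right and reducing via the relations at each step:
  (u²) · u² = u

Answer: u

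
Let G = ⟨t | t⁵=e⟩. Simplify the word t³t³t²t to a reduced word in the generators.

Multiply left to right, reducing at each step:
  (t³) · t³ = t
  t · t² = t³
  (t³) · t = t⁴

Answer: t⁴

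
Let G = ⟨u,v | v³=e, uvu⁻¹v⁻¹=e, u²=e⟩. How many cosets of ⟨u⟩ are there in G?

First find ord(u) by computing successive powers:
  u¹ = u, u² = e.
So |⟨u⟩| = ord(u) = 2. With |G| = 6, by Lagrange [G : ⟨u⟩] = 6/2 = 3.

Answer: 3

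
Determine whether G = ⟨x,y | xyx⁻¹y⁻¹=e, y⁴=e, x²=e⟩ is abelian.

Each pair of generators commutes: x·y = xy = y·x. Since the generators pairwise commute, every element of G commutes with every other, so G is abelian.

Answer: Yes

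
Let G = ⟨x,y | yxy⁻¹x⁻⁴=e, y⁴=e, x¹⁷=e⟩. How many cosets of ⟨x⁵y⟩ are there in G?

First find ord(x⁵y) by computing successive powers:
  (x⁵y)¹ = x⁵y, (x⁵y)² = x⁸y², (x⁵y)³ = x³y³, (x⁵y)⁴ = e.
So |⟨x⁵y⟩| = ord(x⁵y) = 4. With |G| = 68, by Lagrange [G : ⟨x⁵y⟩] = 68/4 = 17.

Answer: 17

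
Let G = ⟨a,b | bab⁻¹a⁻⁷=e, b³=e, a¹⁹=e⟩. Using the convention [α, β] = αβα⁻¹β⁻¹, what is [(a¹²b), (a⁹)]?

[(a¹²b), (a⁹)] = (a¹²b)·(a⁹)·(a¹²b)⁻¹·(a⁹)⁻¹.
  (a¹²b) · (a⁹) = a¹⁸b
  (a¹⁸b) · (ab²) = a⁶
  (a⁶) · (a¹⁰) = a¹⁶

Answer: a¹⁶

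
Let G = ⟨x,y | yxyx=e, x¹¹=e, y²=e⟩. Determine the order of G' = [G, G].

G' = [G, G] is generated by all commutators. The generator-pair commutators are: [x, y] = x².
The subgroup they normally generate is {e, x, x², x³, x⁴, x⁵, x⁶, x⁷, x⁸, x⁹, x¹⁰}, of order 11.
Check: |G/G'| = 22/11 = 2 is the order of the abelianisation.

Answer: 11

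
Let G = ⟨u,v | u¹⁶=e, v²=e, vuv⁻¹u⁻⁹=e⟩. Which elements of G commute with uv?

⟨uv⟩ ⊆ C_G(uv) since powers of uv commute with uv; so |C_G(uv)| ≥ |⟨uv⟩| = 16.
By orbit–stabilizer, |C_G(uv)| = |G| / |conj. class of uv| = 32 / 2 = 16.
The 16 elements commuting with uv are {e, u², u⁴, u⁶, u⁸, u¹⁰, u¹², u¹⁴, u⁹v, uv, u¹¹v, u³v, u¹³v, u⁵v, u¹⁵v, u⁷v}.

Answer: {e, u², u⁴, u⁶, u⁸, u¹⁰, u¹², u¹⁴, u⁹v, uv, u¹¹v, u³v, u¹³v, u⁵v, u¹⁵v, u⁷v}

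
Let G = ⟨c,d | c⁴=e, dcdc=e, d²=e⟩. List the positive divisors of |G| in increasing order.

|G| = 8 = 2³. By Lagrange's theorem the order of any subgroup divides 8; the divisors of 8 are 1, 2, 4, 8.

Answer: 1, 2, 4, 8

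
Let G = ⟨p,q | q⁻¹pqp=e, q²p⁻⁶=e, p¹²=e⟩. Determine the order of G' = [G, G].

G' = [G, G] is generated by all commutators. The generator-pair commutators are: [p, q] = p².
The subgroup they normally generate is {e, p², p⁴, p⁶, p⁸, p¹⁰}, of order 6.
Check: |G/G'| = 24/6 = 4 is the order of the abelianisation.

Answer: 6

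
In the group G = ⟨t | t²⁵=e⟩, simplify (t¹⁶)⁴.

Compute successive powers of (t¹⁶), reducing at each step:
  (t¹⁶)²: (t¹⁶) · t¹⁶ = t⁷
  (t¹⁶)³: (t⁷) · t¹⁶ = t²³
  (t¹⁶)⁴: (t²³) · t¹⁶ = t¹⁴

Answer: t¹⁴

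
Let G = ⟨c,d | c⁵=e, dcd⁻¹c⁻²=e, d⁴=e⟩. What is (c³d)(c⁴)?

Compute (c³d) · (c⁴) by multiplying left to right and reducing via the relations at each step:
  (c³d) · c⁴ = cd

Answer: cd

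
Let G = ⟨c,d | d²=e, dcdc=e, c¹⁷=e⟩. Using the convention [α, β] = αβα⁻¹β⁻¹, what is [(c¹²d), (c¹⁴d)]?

[(c¹²d), (c¹⁴d)] = (c¹²d)·(c¹⁴d)·(c¹²d)⁻¹·(c¹⁴d)⁻¹.
  (c¹²d) · (c¹⁴d) = c¹⁵
  (c¹⁵) · (c¹²d) = c¹⁰d
  (c¹⁰d) · (c¹⁴d) = c¹³

Answer: c¹³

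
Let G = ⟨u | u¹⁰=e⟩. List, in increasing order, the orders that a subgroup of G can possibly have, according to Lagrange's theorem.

|G| = 10 = 2 · 5. By Lagrange's theorem the order of any subgroup divides 10; the divisors of 10 are 1, 2, 5, 10.

Answer: 1, 2, 5, 10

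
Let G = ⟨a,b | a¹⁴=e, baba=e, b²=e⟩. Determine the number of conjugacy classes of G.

The conjugacy classes (representative and size) are:
  [e] (size 1), [a¹³] (size 2), [a²] (size 2), [a³] (size 2), [a¹⁰] (size 2), [a⁵] (size 2), [a⁸] (size 2), [a⁷] (size 1), [a⁶b] (size 7), [a⁹b] (size 7).
Class equation: 1 + 2 + 2 + 2 + 2 + 2 + 2 + 1 + 7 + 7 = 28 = |G|. So G has 10 conjugacy classes.

Answer: 10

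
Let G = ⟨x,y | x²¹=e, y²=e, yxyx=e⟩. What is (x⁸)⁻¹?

The order of (x⁸) is 21 (smallest k with (x⁸)ᵏ = e), so (x⁸)⁻¹ = (x⁸)²⁰ = x¹³.
Check: (x⁸) · (x¹³) → (x⁸) · x¹³ = e, giving e as required.

Answer: x¹³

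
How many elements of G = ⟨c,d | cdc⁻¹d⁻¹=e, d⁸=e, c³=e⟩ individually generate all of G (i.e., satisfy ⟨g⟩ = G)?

G is cyclic of order 24. An element generates G iff its order is 24, and a cyclic group of order 24 has exactly φ(24) = 8 such elements.

Answer: 8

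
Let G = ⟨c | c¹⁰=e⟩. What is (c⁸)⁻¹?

The order of (c⁸) is 5 (smallest k with (c⁸)ᵏ = e), so (c⁸)⁻¹ = (c⁸)⁴ = c².
Check: (c⁸) · (c²) → (c⁸) · c² = e, giving e as required.

Answer: c²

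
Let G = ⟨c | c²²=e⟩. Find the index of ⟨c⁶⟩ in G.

First find ord(c⁶) by computing successive powers:
  (c⁶)¹ = c⁶, (c⁶)² = c¹², (c⁶)³ = c¹⁸, (c⁶)⁴ = c², (c⁶)⁵ = c⁸, (c⁶)⁶ = c¹⁴, (c⁶)⁷ = c²⁰, (c⁶)⁸ = c⁴, (c⁶)⁹ = c¹⁰, (c⁶)¹⁰ = c¹⁶, (c⁶)¹¹ = e.
So |⟨c⁶⟩| = ord(c⁶) = 11. With |G| = 22, by Lagrange [G : ⟨c⁶⟩] = 22/11 = 2.

Answer: 2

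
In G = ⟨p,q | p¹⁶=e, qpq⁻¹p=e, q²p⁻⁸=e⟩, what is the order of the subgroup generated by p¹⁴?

|⟨p¹⁴⟩| equals the order of p¹⁴. Compute successive powers until reaching e:
  (p¹⁴)¹ = p¹⁴, (p¹⁴)² = p¹², (p¹⁴)³ = p¹⁰, (p¹⁴)⁴ = p⁸, (p¹⁴)⁵ = p⁶, (p¹⁴)⁶ = p⁴, (p¹⁴)⁷ = p², (p¹⁴)⁸ = e.
The smallest positive k with (p¹⁴)ᵏ = e is 8, so |⟨p¹⁴⟩| = 8.

Answer: 8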